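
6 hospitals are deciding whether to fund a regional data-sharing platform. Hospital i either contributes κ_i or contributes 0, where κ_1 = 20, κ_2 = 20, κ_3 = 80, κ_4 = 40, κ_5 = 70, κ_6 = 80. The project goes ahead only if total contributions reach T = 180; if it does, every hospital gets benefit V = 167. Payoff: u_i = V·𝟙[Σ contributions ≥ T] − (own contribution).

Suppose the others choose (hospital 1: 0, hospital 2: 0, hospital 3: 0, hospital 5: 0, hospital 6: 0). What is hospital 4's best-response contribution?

Others' total = 0. Even contributing 40 gives 40 < 180: no benefit either way.
Best response: 0.

0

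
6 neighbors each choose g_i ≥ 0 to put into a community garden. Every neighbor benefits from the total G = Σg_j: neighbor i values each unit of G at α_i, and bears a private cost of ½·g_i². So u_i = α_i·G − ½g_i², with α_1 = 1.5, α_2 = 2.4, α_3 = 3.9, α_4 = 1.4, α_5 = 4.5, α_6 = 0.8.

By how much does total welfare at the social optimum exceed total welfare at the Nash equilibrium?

Neighbor i's FOC: ∂u_i/∂g_i = α_i − g_i = 0, so g_i* = α_i.
NE contributions = (1.5, 2.4, 3.9, 1.4, 4.5, 0.8); G = 14.5.
W^NE = (Σα)·G − ½Σα_i² = 14.5² − ½·46.07 = 187.215.
Planner sets g_i = Σα_j = 14.5 for every i, so G^SO = 6·14.5 = 87.
W^SO = (Σα)·G^SO − ½·6·(Σα)² = (6/2)·14.5² = 630.75.
Deadweight loss = W^SO − W^NE = 443.535.

443.535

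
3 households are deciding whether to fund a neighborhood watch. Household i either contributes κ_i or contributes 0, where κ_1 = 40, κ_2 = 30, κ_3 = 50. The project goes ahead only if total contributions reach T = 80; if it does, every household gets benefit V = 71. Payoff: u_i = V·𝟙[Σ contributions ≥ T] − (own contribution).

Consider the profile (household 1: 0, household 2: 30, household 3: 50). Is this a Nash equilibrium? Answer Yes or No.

Yes

Total = 80 ≥ 80: provided.
Household 1 (pledges 0, payoff 71): pledging 40 → total 120, payoff 31. No gain.
Household 2 (pledges 30, payoff 41): dropping to 0 → total 50, payoff 0. No gain.
Household 3 (pledges 50, payoff 21): dropping to 0 → total 30, payoff 0. No gain.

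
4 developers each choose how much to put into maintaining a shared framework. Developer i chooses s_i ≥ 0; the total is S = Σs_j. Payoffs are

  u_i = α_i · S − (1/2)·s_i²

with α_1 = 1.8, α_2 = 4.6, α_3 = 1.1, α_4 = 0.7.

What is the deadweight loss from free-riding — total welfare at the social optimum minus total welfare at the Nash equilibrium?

80.29

Developer i's FOC: ∂u_i/∂s_i = α_i − s_i = 0, so s_i* = α_i.
NE contributions = (1.8, 4.6, 1.1, 0.7); S = 8.2.
W^NE = (Σα)·S − ½Σα_i² = 8.2² − ½·26.1 = 54.19.
Planner sets s_i = Σα_j = 8.2 for every i, so S^SO = 4·8.2 = 32.8.
W^SO = (Σα)·S^SO − ½·4·(Σα)² = (4/2)·8.2² = 134.48.
Deadweight loss = W^SO − W^NE = 80.29.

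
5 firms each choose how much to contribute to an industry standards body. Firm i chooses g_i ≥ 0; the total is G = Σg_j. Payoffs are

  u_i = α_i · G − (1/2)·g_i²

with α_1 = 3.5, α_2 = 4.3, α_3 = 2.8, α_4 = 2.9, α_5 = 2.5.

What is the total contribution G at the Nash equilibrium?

16

Firm i's FOC: ∂u_i/∂g_i = α_i − g_i = 0, so g_i* = α_i.
NE contributions = (3.5, 4.3, 2.8, 2.9, 2.5); G = 16.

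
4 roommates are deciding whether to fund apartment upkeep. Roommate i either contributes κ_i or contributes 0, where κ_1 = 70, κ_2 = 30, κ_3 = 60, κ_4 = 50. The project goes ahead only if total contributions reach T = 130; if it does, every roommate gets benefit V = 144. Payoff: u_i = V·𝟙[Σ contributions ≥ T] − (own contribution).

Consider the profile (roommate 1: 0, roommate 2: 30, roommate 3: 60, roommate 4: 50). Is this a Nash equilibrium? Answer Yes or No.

Yes

Total = 140 ≥ 130: provided.
Roommate 1 (pledges 0, payoff 144): pledging 70 → total 210, payoff 74. No gain.
Roommate 2 (pledges 30, payoff 114): dropping to 0 → total 110, payoff 0. No gain.
Roommate 3 (pledges 60, payoff 84): dropping to 0 → total 80, payoff 0. No gain.
Roommate 4 (pledges 50, payoff 94): dropping to 0 → total 90, payoff 0. No gain.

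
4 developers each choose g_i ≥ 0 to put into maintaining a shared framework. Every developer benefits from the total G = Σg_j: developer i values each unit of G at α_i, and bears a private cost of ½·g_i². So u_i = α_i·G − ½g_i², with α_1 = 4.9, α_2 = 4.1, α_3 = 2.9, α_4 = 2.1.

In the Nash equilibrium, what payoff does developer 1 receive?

56.595

Developer i's FOC: ∂u_i/∂g_i = α_i − g_i = 0, so g_i* = α_i.
NE contributions = (4.9, 4.1, 2.9, 2.1); G = 14.
u_1 = α_1·G − ½·(g_1)² = 4.9·14 − ½·4.9² = 56.595.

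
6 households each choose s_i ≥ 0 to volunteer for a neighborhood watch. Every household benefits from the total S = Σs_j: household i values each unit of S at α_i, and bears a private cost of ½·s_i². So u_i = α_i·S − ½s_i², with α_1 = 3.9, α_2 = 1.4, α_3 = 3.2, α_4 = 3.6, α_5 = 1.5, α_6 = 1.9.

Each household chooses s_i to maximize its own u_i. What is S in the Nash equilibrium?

15.5

Household i's FOC: ∂u_i/∂s_i = α_i − s_i = 0, so s_i* = α_i.
NE contributions = (3.9, 1.4, 3.2, 3.6, 1.5, 1.9); S = 15.5.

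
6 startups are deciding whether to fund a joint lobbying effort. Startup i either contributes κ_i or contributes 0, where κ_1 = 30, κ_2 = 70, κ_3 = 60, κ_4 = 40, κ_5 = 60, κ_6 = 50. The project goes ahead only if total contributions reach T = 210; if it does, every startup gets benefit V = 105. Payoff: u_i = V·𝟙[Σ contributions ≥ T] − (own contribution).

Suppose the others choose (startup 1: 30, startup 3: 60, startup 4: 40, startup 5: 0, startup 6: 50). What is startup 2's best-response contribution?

70

Others' total = 180. Contributing 70 brings total to 250 ≥ 210: gain V − κ_2 = 35.
Best response: 70.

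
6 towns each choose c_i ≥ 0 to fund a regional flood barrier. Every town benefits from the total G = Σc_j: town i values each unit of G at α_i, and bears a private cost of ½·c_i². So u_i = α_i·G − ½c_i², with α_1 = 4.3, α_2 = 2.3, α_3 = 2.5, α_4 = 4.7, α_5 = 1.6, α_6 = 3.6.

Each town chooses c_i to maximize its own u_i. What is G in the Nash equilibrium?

19

Town i's FOC: ∂u_i/∂c_i = α_i − c_i = 0, so c_i* = α_i.
NE contributions = (4.3, 2.3, 2.5, 4.7, 1.6, 3.6); G = 19.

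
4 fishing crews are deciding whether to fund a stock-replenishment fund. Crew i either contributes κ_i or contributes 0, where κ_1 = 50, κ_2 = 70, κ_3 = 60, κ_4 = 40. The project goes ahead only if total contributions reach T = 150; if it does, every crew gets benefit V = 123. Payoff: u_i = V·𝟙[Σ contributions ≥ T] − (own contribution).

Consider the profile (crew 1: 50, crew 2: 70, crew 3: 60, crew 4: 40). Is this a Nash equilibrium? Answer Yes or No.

No

Total = 220 ≥ 150: provided.
Crew 1 (pledges 50, payoff 73): dropping to 0 → total 170, payoff 123. Profitable deviation.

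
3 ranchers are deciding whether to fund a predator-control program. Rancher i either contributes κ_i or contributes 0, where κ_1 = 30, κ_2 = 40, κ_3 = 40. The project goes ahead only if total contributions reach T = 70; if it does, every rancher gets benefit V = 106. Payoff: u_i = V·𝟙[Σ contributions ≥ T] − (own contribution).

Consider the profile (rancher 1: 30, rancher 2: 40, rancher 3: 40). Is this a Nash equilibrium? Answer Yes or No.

No

Total = 110 ≥ 70: provided.
Rancher 1 (pledges 30, payoff 76): dropping to 0 → total 80, payoff 106. Profitable deviation.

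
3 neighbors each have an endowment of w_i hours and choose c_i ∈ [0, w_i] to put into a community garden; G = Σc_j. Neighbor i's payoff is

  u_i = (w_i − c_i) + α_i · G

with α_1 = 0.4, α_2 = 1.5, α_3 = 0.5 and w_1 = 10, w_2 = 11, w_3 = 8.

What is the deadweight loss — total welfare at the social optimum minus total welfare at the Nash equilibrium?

∂u_i/∂c_i = α_i − 1, so neighbor i contributes w_i if α_i > 1, else 0.
α_i > 1 for i ∈ {2}; NE contributions (0, 11, 0), G = 11.
W^NE = Σw_i − G^NE + (Σα_i)·G^NE = 29 + 1.4·11 = 44.4.
Planner: ∂(Σu_j)/∂c_i = Σα_j − 1 = 1.4 > 0, so everyone contributes w_i; G^SO = 29, W^SO = 29 + 1.4·29 = 69.6.
Deadweight loss = 25.2.

25.2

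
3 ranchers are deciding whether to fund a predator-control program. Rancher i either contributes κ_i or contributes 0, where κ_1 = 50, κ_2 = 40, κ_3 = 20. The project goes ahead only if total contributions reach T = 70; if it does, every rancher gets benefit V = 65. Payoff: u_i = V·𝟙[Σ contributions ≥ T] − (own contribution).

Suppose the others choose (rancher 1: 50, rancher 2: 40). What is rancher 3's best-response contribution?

0

Others' total = 90 ≥ 70; contributing adds cost 20 for no extra benefit.
Best response: 0.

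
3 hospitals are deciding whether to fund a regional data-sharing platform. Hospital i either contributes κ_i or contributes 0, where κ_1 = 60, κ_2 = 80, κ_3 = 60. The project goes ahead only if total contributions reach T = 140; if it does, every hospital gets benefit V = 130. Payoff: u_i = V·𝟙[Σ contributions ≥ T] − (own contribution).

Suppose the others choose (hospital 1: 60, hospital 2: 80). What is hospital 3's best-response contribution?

0

Others' total = 140 ≥ 140; contributing adds cost 60 for no extra benefit.
Best response: 0.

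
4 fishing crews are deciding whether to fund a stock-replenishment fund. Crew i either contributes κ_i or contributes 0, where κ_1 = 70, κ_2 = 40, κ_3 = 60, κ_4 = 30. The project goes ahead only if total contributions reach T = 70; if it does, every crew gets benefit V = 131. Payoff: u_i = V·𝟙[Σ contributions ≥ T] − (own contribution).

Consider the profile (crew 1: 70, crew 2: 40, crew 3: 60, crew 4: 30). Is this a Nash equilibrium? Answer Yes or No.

Total = 200 ≥ 70: provided.
Crew 1 (pledges 70, payoff 61): dropping to 0 → total 130, payoff 131. Profitable deviation.

No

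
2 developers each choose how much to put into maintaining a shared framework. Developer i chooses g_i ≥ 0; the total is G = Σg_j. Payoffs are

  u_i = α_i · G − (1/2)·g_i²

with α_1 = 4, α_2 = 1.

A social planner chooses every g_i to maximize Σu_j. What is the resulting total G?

10

Planner FOC: ∂(Σu_j)/∂g_i = (Σα_j) − g_i = 0, so g_i^SO = Σα_j = 5 for every i; G^SO = 10.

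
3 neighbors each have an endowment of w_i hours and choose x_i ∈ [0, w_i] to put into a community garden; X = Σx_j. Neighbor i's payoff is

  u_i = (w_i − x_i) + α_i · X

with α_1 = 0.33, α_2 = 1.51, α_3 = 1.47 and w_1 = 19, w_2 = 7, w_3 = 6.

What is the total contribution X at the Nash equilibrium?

13

∂u_i/∂x_i = α_i − 1, so neighbor i contributes w_i if α_i > 1, else 0.
α_i > 1 for i ∈ {2, 3}; NE contributions (0, 7, 6), X = 13.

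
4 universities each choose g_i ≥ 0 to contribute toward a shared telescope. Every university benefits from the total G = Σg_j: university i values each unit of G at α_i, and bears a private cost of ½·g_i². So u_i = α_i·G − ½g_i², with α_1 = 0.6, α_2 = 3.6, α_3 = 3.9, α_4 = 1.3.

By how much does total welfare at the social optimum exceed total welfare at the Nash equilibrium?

University i's FOC: ∂u_i/∂g_i = α_i − g_i = 0, so g_i* = α_i.
NE contributions = (0.6, 3.6, 3.9, 1.3); G = 9.4.
W^NE = (Σα)·G − ½Σα_i² = 9.4² − ½·30.22 = 73.25.
Planner sets g_i = Σα_j = 9.4 for every i, so G^SO = 4·9.4 = 37.6.
W^SO = (Σα)·G^SO − ½·4·(Σα)² = (4/2)·9.4² = 176.72.
Deadweight loss = W^SO − W^NE = 103.47.

103.47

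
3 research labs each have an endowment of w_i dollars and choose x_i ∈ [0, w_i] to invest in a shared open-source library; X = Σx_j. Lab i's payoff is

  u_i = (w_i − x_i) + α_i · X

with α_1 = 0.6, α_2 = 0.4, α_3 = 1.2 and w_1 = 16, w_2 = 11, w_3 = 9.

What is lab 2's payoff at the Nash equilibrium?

14.6

∂u_i/∂x_i = α_i − 1, so lab i contributes w_i if α_i > 1, else 0.
α_i > 1 for i ∈ {3}; NE contributions (0, 0, 9), X = 9.
u_2 = (11 − 0) + 0.4·9 = 14.6.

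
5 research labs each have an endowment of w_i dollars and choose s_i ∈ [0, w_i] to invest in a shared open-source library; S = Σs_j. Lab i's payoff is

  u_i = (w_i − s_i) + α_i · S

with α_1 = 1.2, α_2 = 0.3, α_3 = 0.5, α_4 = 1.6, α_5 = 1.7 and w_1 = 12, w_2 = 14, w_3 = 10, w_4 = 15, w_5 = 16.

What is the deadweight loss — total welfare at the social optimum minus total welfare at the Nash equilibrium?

103.2

∂u_i/∂s_i = α_i − 1, so lab i contributes w_i if α_i > 1, else 0.
α_i > 1 for i ∈ {1, 4, 5}; NE contributions (12, 0, 0, 15, 16), S = 43.
W^NE = Σw_i − S^NE + (Σα_i)·S^NE = 67 + 4.3·43 = 251.9.
Planner: ∂(Σu_j)/∂s_i = Σα_j − 1 = 4.3 > 0, so everyone contributes w_i; S^SO = 67, W^SO = 67 + 4.3·67 = 355.1.
Deadweight loss = 103.2.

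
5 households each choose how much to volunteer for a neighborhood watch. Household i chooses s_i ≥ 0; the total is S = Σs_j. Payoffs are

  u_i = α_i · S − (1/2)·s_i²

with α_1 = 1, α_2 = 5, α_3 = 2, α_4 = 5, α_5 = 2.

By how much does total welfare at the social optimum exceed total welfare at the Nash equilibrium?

367

Household i's FOC: ∂u_i/∂s_i = α_i − s_i = 0, so s_i* = α_i.
NE contributions = (1, 5, 2, 5, 2); S = 15.
W^NE = (Σα)·S − ½Σα_i² = 15² − ½·59 = 195.5.
Planner sets s_i = Σα_j = 15 for every i, so S^SO = 5·15 = 75.
W^SO = (Σα)·S^SO − ½·5·(Σα)² = (5/2)·15² = 562.5.
Deadweight loss = W^SO − W^NE = 367.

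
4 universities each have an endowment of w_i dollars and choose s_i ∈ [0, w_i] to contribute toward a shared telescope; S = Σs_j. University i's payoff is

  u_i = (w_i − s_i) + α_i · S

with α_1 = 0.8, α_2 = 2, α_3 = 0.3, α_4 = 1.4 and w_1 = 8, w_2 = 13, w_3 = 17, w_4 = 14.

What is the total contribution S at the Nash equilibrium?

27

∂u_i/∂s_i = α_i − 1, so university i contributes w_i if α_i > 1, else 0.
α_i > 1 for i ∈ {2, 4}; NE contributions (0, 13, 0, 14), S = 27.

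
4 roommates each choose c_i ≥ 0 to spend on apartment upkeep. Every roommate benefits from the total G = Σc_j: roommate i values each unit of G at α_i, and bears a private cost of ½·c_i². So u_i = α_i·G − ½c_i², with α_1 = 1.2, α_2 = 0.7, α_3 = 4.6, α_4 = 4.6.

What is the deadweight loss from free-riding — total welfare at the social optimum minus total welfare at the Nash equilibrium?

Roommate i's FOC: ∂u_i/∂c_i = α_i − c_i = 0, so c_i* = α_i.
NE contributions = (1.2, 0.7, 4.6, 4.6); G = 11.1.
W^NE = (Σα)·G − ½Σα_i² = 11.1² − ½·44.25 = 101.085.
Planner sets c_i = Σα_j = 11.1 for every i, so G^SO = 4·11.1 = 44.4.
W^SO = (Σα)·G^SO − ½·4·(Σα)² = (4/2)·11.1² = 246.42.
Deadweight loss = W^SO − W^NE = 145.335.

145.335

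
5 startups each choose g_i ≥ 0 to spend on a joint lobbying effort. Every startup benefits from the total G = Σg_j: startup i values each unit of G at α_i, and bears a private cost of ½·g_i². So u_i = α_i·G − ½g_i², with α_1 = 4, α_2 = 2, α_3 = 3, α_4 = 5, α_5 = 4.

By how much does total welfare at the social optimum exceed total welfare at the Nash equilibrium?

Startup i's FOC: ∂u_i/∂g_i = α_i − g_i = 0, so g_i* = α_i.
NE contributions = (4, 2, 3, 5, 4); G = 18.
W^NE = (Σα)·G − ½Σα_i² = 18² − ½·70 = 289.
Planner sets g_i = Σα_j = 18 for every i, so G^SO = 5·18 = 90.
W^SO = (Σα)·G^SO − ½·5·(Σα)² = (5/2)·18² = 810.
Deadweight loss = W^SO − W^NE = 521.

521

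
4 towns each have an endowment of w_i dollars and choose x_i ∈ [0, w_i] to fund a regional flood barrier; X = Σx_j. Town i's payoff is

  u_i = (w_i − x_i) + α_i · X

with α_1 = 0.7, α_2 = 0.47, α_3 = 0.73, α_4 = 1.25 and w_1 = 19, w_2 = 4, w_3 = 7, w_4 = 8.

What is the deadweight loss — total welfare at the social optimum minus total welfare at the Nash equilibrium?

∂u_i/∂x_i = α_i − 1, so town i contributes w_i if α_i > 1, else 0.
α_i > 1 for i ∈ {4}; NE contributions (0, 0, 0, 8), X = 8.
W^NE = Σw_i − X^NE + (Σα_i)·X^NE = 38 + 2.15·8 = 55.2.
Planner: ∂(Σu_j)/∂x_i = Σα_j − 1 = 2.15 > 0, so everyone contributes w_i; X^SO = 38, W^SO = 38 + 2.15·38 = 119.7.
Deadweight loss = 64.5.

64.5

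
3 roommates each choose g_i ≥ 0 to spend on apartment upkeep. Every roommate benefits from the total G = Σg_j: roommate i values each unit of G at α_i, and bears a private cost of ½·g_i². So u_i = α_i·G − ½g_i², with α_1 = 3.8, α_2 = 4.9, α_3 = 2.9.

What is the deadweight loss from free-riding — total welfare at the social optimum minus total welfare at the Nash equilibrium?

Roommate i's FOC: ∂u_i/∂g_i = α_i − g_i = 0, so g_i* = α_i.
NE contributions = (3.8, 4.9, 2.9); G = 11.6.
W^NE = (Σα)·G − ½Σα_i² = 11.6² − ½·46.86 = 111.13.
Planner sets g_i = Σα_j = 11.6 for every i, so G^SO = 3·11.6 = 34.8.
W^SO = (Σα)·G^SO − ½·3·(Σα)² = (3/2)·11.6² = 201.84.
Deadweight loss = W^SO − W^NE = 90.71.

90.71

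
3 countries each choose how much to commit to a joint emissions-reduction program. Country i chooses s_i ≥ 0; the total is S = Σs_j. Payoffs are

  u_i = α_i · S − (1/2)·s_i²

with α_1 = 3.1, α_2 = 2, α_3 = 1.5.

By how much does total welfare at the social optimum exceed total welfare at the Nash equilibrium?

29.71

Country i's FOC: ∂u_i/∂s_i = α_i − s_i = 0, so s_i* = α_i.
NE contributions = (3.1, 2, 1.5); S = 6.6.
W^NE = (Σα)·S − ½Σα_i² = 6.6² − ½·15.86 = 35.63.
Planner sets s_i = Σα_j = 6.6 for every i, so S^SO = 3·6.6 = 19.8.
W^SO = (Σα)·S^SO − ½·3·(Σα)² = (3/2)·6.6² = 65.34.
Deadweight loss = W^SO − W^NE = 29.71.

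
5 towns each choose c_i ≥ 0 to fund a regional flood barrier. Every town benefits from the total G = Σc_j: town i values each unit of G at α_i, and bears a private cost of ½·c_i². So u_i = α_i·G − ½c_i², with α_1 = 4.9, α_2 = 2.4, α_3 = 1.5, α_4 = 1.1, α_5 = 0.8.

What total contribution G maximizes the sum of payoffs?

Planner FOC: ∂(Σu_j)/∂c_i = (Σα_j) − c_i = 0, so c_i^SO = Σα_j = 10.7 for every i; G^SO = 53.5.

53.5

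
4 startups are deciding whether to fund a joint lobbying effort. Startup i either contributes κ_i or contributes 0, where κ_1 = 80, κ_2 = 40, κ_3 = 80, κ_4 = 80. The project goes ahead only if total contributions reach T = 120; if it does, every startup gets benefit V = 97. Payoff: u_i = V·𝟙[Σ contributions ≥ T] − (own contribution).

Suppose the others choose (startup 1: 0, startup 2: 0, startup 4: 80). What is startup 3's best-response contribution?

Others' total = 80. Contributing 80 brings total to 160 ≥ 120: gain V − κ_3 = 17.
Best response: 80.

80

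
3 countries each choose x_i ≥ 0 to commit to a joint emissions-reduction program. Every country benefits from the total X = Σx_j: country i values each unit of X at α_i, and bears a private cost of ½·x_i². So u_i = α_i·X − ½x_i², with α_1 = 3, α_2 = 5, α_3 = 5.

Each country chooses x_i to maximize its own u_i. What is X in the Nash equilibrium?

13

Country i's FOC: ∂u_i/∂x_i = α_i − x_i = 0, so x_i* = α_i.
NE contributions = (3, 5, 5); X = 13.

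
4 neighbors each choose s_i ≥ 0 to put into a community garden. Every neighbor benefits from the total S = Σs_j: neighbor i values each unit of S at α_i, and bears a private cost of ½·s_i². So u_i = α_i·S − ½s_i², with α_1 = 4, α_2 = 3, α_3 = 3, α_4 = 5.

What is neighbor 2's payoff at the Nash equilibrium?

40.5

Neighbor i's FOC: ∂u_i/∂s_i = α_i − s_i = 0, so s_i* = α_i.
NE contributions = (4, 3, 3, 5); S = 15.
u_2 = α_2·S − ½·(s_2)² = 3·15 − ½·3² = 40.5.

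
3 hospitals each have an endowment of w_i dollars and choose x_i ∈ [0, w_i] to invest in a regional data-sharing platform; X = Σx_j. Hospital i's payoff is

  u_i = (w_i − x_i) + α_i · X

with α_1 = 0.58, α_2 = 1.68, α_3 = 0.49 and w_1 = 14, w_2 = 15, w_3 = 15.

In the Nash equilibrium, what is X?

15

∂u_i/∂x_i = α_i − 1, so hospital i contributes w_i if α_i > 1, else 0.
α_i > 1 for i ∈ {2}; NE contributions (0, 15, 0), X = 15.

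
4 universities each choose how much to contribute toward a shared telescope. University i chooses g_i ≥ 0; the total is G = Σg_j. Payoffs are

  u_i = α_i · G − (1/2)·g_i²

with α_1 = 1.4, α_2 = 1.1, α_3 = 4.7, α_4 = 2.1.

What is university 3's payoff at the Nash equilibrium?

University i's FOC: ∂u_i/∂g_i = α_i − g_i = 0, so g_i* = α_i.
NE contributions = (1.4, 1.1, 4.7, 2.1); G = 9.3.
u_3 = α_3·G − ½·(g_3)² = 4.7·9.3 − ½·4.7² = 32.665.

32.665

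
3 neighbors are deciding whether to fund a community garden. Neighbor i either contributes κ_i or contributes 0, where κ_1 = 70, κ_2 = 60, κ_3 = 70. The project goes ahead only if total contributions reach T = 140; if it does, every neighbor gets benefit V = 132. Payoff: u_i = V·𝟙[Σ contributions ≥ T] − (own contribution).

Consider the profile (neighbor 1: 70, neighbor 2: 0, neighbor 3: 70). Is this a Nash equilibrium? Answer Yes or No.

Yes

Total = 140 ≥ 140: provided.
Neighbor 1 (pledges 70, payoff 62): dropping to 0 → total 70, payoff 0. No gain.
Neighbor 2 (pledges 0, payoff 132): pledging 60 → total 200, payoff 72. No gain.
Neighbor 3 (pledges 70, payoff 62): dropping to 0 → total 70, payoff 0. No gain.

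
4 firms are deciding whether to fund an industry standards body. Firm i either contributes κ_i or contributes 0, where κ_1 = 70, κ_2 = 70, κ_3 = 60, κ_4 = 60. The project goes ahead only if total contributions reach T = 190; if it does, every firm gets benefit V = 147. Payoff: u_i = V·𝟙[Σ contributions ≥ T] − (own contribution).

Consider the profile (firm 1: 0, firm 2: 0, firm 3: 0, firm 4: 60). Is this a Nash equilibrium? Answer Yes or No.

No

Total = 60 < 190: not provided.
Firm 1 (pledges 0, payoff 0): pledging 70 → total 130, payoff -70. No gain.
Firm 2 (pledges 0, payoff 0): pledging 70 → total 130, payoff -70. No gain.
Firm 3 (pledges 0, payoff 0): pledging 60 → total 120, payoff -60. No gain.
Firm 4 (pledges 60, payoff -60): dropping to 0 → total 0, payoff 0. Profitable deviation.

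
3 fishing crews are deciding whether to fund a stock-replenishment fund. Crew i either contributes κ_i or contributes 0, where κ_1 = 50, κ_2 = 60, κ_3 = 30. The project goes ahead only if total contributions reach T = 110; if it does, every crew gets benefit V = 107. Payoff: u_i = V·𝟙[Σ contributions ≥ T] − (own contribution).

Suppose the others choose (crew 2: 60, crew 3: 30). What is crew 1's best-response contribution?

50

Others' total = 90. Contributing 50 brings total to 140 ≥ 110: gain V − κ_1 = 57.
Best response: 50.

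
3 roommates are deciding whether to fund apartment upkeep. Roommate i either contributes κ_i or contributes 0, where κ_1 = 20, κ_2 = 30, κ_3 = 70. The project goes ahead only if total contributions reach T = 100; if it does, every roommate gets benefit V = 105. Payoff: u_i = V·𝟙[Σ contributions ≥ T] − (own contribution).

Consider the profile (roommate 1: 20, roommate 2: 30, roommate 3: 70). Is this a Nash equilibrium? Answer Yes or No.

No

Total = 120 ≥ 100: provided.
Roommate 1 (pledges 20, payoff 85): dropping to 0 → total 100, payoff 105. Profitable deviation.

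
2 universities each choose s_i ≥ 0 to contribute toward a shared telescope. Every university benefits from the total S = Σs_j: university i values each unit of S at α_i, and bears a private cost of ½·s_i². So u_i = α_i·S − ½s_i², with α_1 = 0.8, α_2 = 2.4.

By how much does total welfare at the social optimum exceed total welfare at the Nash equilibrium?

University i's FOC: ∂u_i/∂s_i = α_i − s_i = 0, so s_i* = α_i.
NE contributions = (0.8, 2.4); S = 3.2.
W^NE = (Σα)·S − ½Σα_i² = 3.2² − ½·6.4 = 7.04.
Planner sets s_i = Σα_j = 3.2 for every i, so S^SO = 2·3.2 = 6.4.
W^SO = (Σα)·S^SO − ½·2·(Σα)² = (2/2)·3.2² = 10.24.
Deadweight loss = W^SO − W^NE = 3.2.

3.2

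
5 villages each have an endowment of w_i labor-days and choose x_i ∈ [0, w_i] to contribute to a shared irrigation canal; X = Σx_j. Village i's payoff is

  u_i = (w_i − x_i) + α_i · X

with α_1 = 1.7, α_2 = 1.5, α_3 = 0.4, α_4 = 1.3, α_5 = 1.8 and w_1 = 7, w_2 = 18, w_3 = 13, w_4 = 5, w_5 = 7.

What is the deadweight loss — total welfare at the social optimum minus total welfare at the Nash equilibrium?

74.1

∂u_i/∂x_i = α_i − 1, so village i contributes w_i if α_i > 1, else 0.
α_i > 1 for i ∈ {1, 2, 4, 5}; NE contributions (7, 18, 0, 5, 7), X = 37.
W^NE = Σw_i − X^NE + (Σα_i)·X^NE = 50 + 5.7·37 = 260.9.
Planner: ∂(Σu_j)/∂x_i = Σα_j − 1 = 5.7 > 0, so everyone contributes w_i; X^SO = 50, W^SO = 50 + 5.7·50 = 335.
Deadweight loss = 74.1.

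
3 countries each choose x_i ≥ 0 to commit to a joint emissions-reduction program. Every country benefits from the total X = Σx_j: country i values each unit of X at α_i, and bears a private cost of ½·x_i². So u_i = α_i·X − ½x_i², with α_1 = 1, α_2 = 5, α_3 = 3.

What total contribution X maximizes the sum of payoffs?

27

Planner FOC: ∂(Σu_j)/∂x_i = (Σα_j) − x_i = 0, so x_i^SO = Σα_j = 9 for every i; X^SO = 27.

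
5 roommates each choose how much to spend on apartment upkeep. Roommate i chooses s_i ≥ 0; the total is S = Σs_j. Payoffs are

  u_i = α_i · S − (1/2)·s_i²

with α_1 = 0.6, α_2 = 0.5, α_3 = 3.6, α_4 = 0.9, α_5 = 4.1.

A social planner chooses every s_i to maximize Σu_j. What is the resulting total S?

48.5

Planner FOC: ∂(Σu_j)/∂s_i = (Σα_j) − s_i = 0, so s_i^SO = Σα_j = 9.7 for every i; S^SO = 48.5.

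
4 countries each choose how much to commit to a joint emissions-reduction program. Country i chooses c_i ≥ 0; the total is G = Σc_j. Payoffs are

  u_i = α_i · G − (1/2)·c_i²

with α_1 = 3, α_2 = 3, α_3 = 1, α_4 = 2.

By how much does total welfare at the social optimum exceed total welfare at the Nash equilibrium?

92.5

Country i's FOC: ∂u_i/∂c_i = α_i − c_i = 0, so c_i* = α_i.
NE contributions = (3, 3, 1, 2); G = 9.
W^NE = (Σα)·G − ½Σα_i² = 9² − ½·23 = 69.5.
Planner sets c_i = Σα_j = 9 for every i, so G^SO = 4·9 = 36.
W^SO = (Σα)·G^SO − ½·4·(Σα)² = (4/2)·9² = 162.
Deadweight loss = W^SO − W^NE = 92.5.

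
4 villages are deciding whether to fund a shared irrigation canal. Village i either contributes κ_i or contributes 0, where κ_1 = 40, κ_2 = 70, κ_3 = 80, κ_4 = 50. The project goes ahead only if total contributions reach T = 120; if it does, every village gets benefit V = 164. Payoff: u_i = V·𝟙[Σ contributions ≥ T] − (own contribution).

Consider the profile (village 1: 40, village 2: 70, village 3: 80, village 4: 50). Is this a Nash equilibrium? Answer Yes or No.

Total = 240 ≥ 120: provided.
Village 1 (pledges 40, payoff 124): dropping to 0 → total 200, payoff 164. Profitable deviation.

No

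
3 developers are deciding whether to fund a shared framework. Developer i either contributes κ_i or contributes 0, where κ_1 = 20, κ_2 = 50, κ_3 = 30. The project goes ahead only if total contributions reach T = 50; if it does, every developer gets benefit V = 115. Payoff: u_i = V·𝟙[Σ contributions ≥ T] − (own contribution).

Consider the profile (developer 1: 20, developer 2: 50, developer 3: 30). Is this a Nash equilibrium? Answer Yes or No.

Total = 100 ≥ 50: provided.
Developer 1 (pledges 20, payoff 95): dropping to 0 → total 80, payoff 115. Profitable deviation.

No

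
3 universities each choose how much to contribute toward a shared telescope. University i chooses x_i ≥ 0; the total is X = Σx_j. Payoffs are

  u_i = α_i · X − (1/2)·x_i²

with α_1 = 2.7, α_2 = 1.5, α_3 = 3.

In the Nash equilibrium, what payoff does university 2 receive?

9.675

University i's FOC: ∂u_i/∂x_i = α_i − x_i = 0, so x_i* = α_i.
NE contributions = (2.7, 1.5, 3); X = 7.2.
u_2 = α_2·X − ½·(x_2)² = 1.5·7.2 − ½·1.5² = 9.675.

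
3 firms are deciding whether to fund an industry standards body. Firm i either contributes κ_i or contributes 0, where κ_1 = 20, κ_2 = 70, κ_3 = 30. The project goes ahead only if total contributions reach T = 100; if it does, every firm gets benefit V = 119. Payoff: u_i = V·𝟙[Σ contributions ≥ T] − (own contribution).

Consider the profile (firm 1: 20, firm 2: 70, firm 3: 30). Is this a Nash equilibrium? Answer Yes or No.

Total = 120 ≥ 100: provided.
Firm 1 (pledges 20, payoff 99): dropping to 0 → total 100, payoff 119. Profitable deviation.

No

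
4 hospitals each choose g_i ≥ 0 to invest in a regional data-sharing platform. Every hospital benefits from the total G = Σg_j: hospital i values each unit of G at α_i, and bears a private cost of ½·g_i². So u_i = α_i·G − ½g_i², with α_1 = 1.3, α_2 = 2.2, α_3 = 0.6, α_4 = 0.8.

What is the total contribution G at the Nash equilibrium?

Hospital i's FOC: ∂u_i/∂g_i = α_i − g_i = 0, so g_i* = α_i.
NE contributions = (1.3, 2.2, 0.6, 0.8); G = 4.9.

4.9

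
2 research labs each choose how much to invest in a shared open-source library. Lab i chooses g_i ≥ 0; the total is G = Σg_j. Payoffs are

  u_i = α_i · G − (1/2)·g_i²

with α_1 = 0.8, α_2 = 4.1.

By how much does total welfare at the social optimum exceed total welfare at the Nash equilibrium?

8.725

Lab i's FOC: ∂u_i/∂g_i = α_i − g_i = 0, so g_i* = α_i.
NE contributions = (0.8, 4.1); G = 4.9.
W^NE = (Σα)·G − ½Σα_i² = 4.9² − ½·17.45 = 15.285.
Planner sets g_i = Σα_j = 4.9 for every i, so G^SO = 2·4.9 = 9.8.
W^SO = (Σα)·G^SO − ½·2·(Σα)² = (2/2)·4.9² = 24.01.
Deadweight loss = W^SO − W^NE = 8.725.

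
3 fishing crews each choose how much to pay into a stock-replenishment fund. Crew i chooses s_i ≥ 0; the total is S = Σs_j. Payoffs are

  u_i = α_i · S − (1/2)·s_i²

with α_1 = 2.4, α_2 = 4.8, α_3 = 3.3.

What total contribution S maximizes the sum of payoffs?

Planner FOC: ∂(Σu_j)/∂s_i = (Σα_j) − s_i = 0, so s_i^SO = Σα_j = 10.5 for every i; S^SO = 31.5.

31.5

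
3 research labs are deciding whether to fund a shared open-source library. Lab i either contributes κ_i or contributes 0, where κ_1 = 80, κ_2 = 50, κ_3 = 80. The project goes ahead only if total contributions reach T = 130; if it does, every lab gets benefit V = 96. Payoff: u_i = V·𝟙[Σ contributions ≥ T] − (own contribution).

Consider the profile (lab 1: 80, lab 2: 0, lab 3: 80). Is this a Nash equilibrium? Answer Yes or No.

Yes

Total = 160 ≥ 130: provided.
Lab 1 (pledges 80, payoff 16): dropping to 0 → total 80, payoff 0. No gain.
Lab 2 (pledges 0, payoff 96): pledging 50 → total 210, payoff 46. No gain.
Lab 3 (pledges 80, payoff 16): dropping to 0 → total 80, payoff 0. No gain.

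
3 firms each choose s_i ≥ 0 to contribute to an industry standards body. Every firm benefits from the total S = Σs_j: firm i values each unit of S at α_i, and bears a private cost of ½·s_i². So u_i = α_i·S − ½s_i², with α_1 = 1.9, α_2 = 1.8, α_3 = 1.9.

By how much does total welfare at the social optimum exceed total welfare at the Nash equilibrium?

Firm i's FOC: ∂u_i/∂s_i = α_i − s_i = 0, so s_i* = α_i.
NE contributions = (1.9, 1.8, 1.9); S = 5.6.
W^NE = (Σα)·S − ½Σα_i² = 5.6² − ½·10.46 = 26.13.
Planner sets s_i = Σα_j = 5.6 for every i, so S^SO = 3·5.6 = 16.8.
W^SO = (Σα)·S^SO − ½·3·(Σα)² = (3/2)·5.6² = 47.04.
Deadweight loss = W^SO − W^NE = 20.91.

20.91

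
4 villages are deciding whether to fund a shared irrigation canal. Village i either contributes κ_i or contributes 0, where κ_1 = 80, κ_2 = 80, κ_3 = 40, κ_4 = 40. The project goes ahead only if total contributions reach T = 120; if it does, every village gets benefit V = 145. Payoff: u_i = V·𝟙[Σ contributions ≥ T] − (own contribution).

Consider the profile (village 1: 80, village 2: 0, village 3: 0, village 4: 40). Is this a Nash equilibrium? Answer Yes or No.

Total = 120 ≥ 120: provided.
Village 1 (pledges 80, payoff 65): dropping to 0 → total 40, payoff 0. No gain.
Village 2 (pledges 0, payoff 145): pledging 80 → total 200, payoff 65. No gain.
Village 3 (pledges 0, payoff 145): pledging 40 → total 160, payoff 105. No gain.
Village 4 (pledges 40, payoff 105): dropping to 0 → total 80, payoff 0. No gain.

Yes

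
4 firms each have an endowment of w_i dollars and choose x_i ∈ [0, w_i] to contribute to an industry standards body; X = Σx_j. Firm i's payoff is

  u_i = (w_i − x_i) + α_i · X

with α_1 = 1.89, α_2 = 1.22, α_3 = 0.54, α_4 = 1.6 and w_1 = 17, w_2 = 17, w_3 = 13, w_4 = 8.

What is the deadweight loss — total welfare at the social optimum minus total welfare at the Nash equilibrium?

∂u_i/∂x_i = α_i − 1, so firm i contributes w_i if α_i > 1, else 0.
α_i > 1 for i ∈ {1, 2, 4}; NE contributions (17, 17, 0, 8), X = 42.
W^NE = Σw_i − X^NE + (Σα_i)·X^NE = 55 + 4.25·42 = 233.5.
Planner: ∂(Σu_j)/∂x_i = Σα_j − 1 = 4.25 > 0, so everyone contributes w_i; X^SO = 55, W^SO = 55 + 4.25·55 = 288.75.
Deadweight loss = 55.25.

55.25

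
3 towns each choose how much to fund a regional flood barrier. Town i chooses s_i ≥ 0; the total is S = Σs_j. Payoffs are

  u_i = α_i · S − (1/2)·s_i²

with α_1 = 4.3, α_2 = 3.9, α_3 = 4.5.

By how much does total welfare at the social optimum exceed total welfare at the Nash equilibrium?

107.62

Town i's FOC: ∂u_i/∂s_i = α_i − s_i = 0, so s_i* = α_i.
NE contributions = (4.3, 3.9, 4.5); S = 12.7.
W^NE = (Σα)·S − ½Σα_i² = 12.7² − ½·53.95 = 134.315.
Planner sets s_i = Σα_j = 12.7 for every i, so S^SO = 3·12.7 = 38.1.
W^SO = (Σα)·S^SO − ½·3·(Σα)² = (3/2)·12.7² = 241.935.
Deadweight loss = W^SO − W^NE = 107.62.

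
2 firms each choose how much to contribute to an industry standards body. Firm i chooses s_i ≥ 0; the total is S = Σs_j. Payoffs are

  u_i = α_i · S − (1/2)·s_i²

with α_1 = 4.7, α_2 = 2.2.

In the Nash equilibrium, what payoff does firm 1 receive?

21.385

Firm i's FOC: ∂u_i/∂s_i = α_i − s_i = 0, so s_i* = α_i.
NE contributions = (4.7, 2.2); S = 6.9.
u_1 = α_1·S − ½·(s_1)² = 4.7·6.9 − ½·4.7² = 21.385.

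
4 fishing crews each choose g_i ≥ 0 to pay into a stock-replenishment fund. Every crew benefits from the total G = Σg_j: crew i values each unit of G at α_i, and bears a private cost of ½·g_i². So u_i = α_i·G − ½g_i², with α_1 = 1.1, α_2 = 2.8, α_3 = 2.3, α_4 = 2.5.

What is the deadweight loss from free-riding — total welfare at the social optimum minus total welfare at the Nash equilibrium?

Crew i's FOC: ∂u_i/∂g_i = α_i − g_i = 0, so g_i* = α_i.
NE contributions = (1.1, 2.8, 2.3, 2.5); G = 8.7.
W^NE = (Σα)·G − ½Σα_i² = 8.7² − ½·20.59 = 65.395.
Planner sets g_i = Σα_j = 8.7 for every i, so G^SO = 4·8.7 = 34.8.
W^SO = (Σα)·G^SO − ½·4·(Σα)² = (4/2)·8.7² = 151.38.
Deadweight loss = W^SO − W^NE = 85.985.

85.985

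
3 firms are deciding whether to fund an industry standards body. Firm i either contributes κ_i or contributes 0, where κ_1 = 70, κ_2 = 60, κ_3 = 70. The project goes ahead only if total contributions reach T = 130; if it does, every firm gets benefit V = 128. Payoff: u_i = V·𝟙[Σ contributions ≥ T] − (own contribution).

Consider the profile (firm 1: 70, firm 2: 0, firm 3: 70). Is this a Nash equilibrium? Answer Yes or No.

Yes

Total = 140 ≥ 130: provided.
Firm 1 (pledges 70, payoff 58): dropping to 0 → total 70, payoff 0. No gain.
Firm 2 (pledges 0, payoff 128): pledging 60 → total 200, payoff 68. No gain.
Firm 3 (pledges 70, payoff 58): dropping to 0 → total 70, payoff 0. No gain.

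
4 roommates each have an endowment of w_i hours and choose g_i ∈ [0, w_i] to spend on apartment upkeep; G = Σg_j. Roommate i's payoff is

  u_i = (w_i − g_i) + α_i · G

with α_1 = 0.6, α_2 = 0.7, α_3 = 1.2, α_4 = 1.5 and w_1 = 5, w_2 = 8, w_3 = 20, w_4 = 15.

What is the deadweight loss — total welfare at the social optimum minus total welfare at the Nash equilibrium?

∂u_i/∂g_i = α_i − 1, so roommate i contributes w_i if α_i > 1, else 0.
α_i > 1 for i ∈ {3, 4}; NE contributions (0, 0, 20, 15), G = 35.
W^NE = Σw_i − G^NE + (Σα_i)·G^NE = 48 + 3·35 = 153.
Planner: ∂(Σu_j)/∂g_i = Σα_j − 1 = 3 > 0, so everyone contributes w_i; G^SO = 48, W^SO = 48 + 3·48 = 192.
Deadweight loss = 39.

39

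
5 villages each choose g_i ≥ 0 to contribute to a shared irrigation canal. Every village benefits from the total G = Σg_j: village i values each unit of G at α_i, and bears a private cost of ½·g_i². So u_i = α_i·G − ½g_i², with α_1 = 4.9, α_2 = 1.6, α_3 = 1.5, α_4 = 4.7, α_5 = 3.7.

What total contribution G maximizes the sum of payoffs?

Planner FOC: ∂(Σu_j)/∂g_i = (Σα_j) − g_i = 0, so g_i^SO = Σα_j = 16.4 for every i; G^SO = 82.

82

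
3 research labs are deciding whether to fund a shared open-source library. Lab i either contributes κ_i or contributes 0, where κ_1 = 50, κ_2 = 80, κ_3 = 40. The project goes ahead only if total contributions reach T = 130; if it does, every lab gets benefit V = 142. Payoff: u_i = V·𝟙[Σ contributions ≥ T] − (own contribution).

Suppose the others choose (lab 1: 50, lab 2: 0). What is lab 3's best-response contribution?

Others' total = 50. Even contributing 40 gives 90 < 130: no benefit either way.
Best response: 0.

0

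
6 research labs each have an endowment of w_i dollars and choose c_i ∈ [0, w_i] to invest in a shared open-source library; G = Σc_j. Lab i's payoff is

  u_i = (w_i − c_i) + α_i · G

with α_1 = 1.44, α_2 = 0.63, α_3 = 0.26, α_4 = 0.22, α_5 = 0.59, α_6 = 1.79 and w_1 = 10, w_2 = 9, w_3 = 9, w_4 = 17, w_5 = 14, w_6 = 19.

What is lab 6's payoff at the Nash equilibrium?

51.91

∂u_i/∂c_i = α_i − 1, so lab i contributes w_i if α_i > 1, else 0.
α_i > 1 for i ∈ {1, 6}; NE contributions (10, 0, 0, 0, 0, 19), G = 29.
u_6 = (19 − 19) + 1.79·29 = 51.91.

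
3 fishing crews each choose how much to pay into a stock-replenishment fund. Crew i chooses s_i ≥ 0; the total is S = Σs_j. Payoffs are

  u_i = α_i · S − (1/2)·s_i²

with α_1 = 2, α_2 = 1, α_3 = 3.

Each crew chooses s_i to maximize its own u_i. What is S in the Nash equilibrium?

Crew i's FOC: ∂u_i/∂s_i = α_i − s_i = 0, so s_i* = α_i.
NE contributions = (2, 1, 3); S = 6.

6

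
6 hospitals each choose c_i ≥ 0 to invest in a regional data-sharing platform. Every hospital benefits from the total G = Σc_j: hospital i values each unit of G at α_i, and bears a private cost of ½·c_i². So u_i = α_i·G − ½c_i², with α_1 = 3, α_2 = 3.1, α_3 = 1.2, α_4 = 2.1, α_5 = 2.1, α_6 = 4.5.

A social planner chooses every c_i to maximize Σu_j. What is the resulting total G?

96

Planner FOC: ∂(Σu_j)/∂c_i = (Σα_j) − c_i = 0, so c_i^SO = Σα_j = 16 for every i; G^SO = 96.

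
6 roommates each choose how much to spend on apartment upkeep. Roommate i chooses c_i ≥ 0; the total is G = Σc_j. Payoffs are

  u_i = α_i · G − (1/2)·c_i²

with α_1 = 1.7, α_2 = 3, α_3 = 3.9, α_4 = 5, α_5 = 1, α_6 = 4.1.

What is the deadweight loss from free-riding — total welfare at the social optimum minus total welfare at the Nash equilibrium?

734.335

Roommate i's FOC: ∂u_i/∂c_i = α_i − c_i = 0, so c_i* = α_i.
NE contributions = (1.7, 3, 3.9, 5, 1, 4.1); G = 18.7.
W^NE = (Σα)·G − ½Σα_i² = 18.7² − ½·69.91 = 314.735.
Planner sets c_i = Σα_j = 18.7 for every i, so G^SO = 6·18.7 = 112.2.
W^SO = (Σα)·G^SO − ½·6·(Σα)² = (6/2)·18.7² = 1049.07.
Deadweight loss = W^SO − W^NE = 734.335.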